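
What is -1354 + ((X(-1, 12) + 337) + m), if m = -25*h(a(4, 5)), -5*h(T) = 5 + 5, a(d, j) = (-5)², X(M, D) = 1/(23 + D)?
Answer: -33844/35 ≈ -966.97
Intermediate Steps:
a(d, j) = 25
h(T) = -2 (h(T) = -(5 + 5)/5 = -⅕*10 = -2)
m = 50 (m = -25*(-2) = 50)
-1354 + ((X(-1, 12) + 337) + m) = -1354 + ((1/(23 + 12) + 337) + 50) = -1354 + ((1/35 + 337) + 50) = -1354 + (11796/35 + 50) = -1354 + 13546/35 = -33844/35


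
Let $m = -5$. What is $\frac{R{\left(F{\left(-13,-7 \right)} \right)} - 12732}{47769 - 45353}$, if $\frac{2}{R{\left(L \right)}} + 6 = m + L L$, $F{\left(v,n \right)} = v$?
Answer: $- \frac{1005827}{190864} \approx -5.2699$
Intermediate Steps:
$R{\left(L \right)} = \frac{2}{-11 + L^{2}}$ ($R{\left(L \right)} = \frac{2}{-6 + \left(-5 + L L\right)} = \frac{2}{-6 + \left(-5 + L^{2}\right)} = \frac{2}{-11 + L^{2}}$)
$\frac{R{\left(F{\left(-13,-7 \right)} \right)} - 12732}{47769 - 45353} = \frac{\frac{2}{-11 + \left(-13\right)^{2}} - 12732}{47769 - 45353} = \frac{\frac{2}{-11 + 169} - 12732}{2416} = \left(\frac{2}{158} - 12732\right) \frac{1}{2416} = \left(2 \cdot \frac{1}{158} - 12732\right) \frac{1}{2416} = \left(\frac{1}{79} - 12732\right) \frac{1}{2416} = \left(- \frac{1005827}{79}\right) \frac{1}{2416} = - \frac{1005827}{190864}$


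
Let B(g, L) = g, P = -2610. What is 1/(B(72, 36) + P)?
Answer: -1/2538 ≈ -0.00039401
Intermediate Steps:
1/(B(72, 36) + P) = 1/(72 - 2610) = 1/(-2538) = -1/2538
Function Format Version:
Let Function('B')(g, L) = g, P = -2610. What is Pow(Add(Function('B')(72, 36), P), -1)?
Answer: Rational(-1, 2538) ≈ -0.00039401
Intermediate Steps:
Pow(Add(Function('B')(72, 36), P), -1) = Pow(Add(72, -2610), -1) = Pow(-2538, -1) = Rational(-1, 2538)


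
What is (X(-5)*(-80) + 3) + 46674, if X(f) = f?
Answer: 47077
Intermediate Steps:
(X(-5)*(-80) + 3) + 46674 = (-5*(-80) + 3) + 46674 = (400 + 3) + 46674 = 403 + 46674 = 47077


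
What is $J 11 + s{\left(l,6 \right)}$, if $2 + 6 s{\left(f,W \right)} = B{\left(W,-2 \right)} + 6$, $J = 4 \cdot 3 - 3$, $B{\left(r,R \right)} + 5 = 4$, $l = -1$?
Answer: $\frac{199}{2} \approx 99.5$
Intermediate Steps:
$B{\left(r,R \right)} = -1$ ($B{\left(r,R \right)} = -5 + 4 = -1$)
$J = 9$ ($J = 12 - 3 = 9$)
$s{\left(f,W \right)} = \frac{1}{2}$ ($s{\left(f,W \right)} = - \frac{1}{3} + \frac{-1 + 6}{6} = - \frac{1}{3} + \frac{1}{6} \cdot 5 = - \frac{1}{3} + \frac{5}{6} = \frac{1}{2}$)
$J 11 + s{\left(l,6 \right)} = 9 \cdot 11 + \frac{1}{2} = 99 + \frac{1}{2} = \frac{199}{2}$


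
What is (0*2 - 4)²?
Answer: 16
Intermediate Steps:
(0*2 - 4)² = (0 - 4)² = (-4)² = 16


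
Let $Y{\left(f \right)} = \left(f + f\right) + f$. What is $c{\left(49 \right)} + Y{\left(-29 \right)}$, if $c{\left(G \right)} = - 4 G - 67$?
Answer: $-350$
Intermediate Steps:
$c{\left(G \right)} = -67 - 4 G$
$Y{\left(f \right)} = 3 f$ ($Y{\left(f \right)} = 2 f + f = 3 f$)
$c{\left(49 \right)} + Y{\left(-29 \right)} = \left(-67 - 196\right) + 3 \left(-29\right) = \left(-67 - 196\right) - 87 = -263 - 87 = -350$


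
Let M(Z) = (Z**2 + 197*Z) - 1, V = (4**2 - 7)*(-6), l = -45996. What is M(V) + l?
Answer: -53719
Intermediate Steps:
V = -54 (V = (16 - 7)*(-6) = 9*(-6) = -54)
M(Z) = -1 + Z**2 + 197*Z
M(V) + l = (-1 + (-54)**2 + 197*(-54)) - 45996 = (-1 + 2916 - 10638) - 45996 = -7723 - 45996 = -53719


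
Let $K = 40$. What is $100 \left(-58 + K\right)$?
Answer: $-1800$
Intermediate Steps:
$100 \left(-58 + K\right) = 100 \left(-58 + 40\right) = 100 \left(-18\right) = -1800$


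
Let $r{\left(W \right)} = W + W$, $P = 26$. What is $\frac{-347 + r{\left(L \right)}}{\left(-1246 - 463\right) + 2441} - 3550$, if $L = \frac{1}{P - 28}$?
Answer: $- \frac{216579}{61} \approx -3550.5$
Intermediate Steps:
$L = - \frac{1}{2}$ ($L = \frac{1}{26 - 28} = \frac{1}{-2} = - \frac{1}{2} \approx -0.5$)
$r{\left(W \right)} = 2 W$
$\frac{-347 + r{\left(L \right)}}{\left(-1246 - 463\right) + 2441} - 3550 = \frac{-347 + 2 \left(- \frac{1}{2}\right)}{\left(-1246 - 463\right) + 2441} - 3550 = \frac{-347 - 1}{\left(-1246 - 463\right) + 2441} - 3550 = - \frac{348}{-1709 + 2441} - 3550 = - \frac{348}{732} - 3550 = \left(-348\right) \frac{1}{732} - 3550 = - \frac{29}{61} - 3550 = - \frac{216579}{61}$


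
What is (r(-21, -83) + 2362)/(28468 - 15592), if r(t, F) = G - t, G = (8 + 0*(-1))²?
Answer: 2447/12876 ≈ 0.19004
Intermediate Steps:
G = 64 (G = (8 + 0)² = 8² = 64)
r(t, F) = 64 - t
(r(-21, -83) + 2362)/(28468 - 15592) = ((64 - 1*(-21)) + 2362)/(28468 - 15592) = ((64 + 21) + 2362)/12876 = (85 + 2362)*(1/12876) = 2447*(1/12876) = 2447/12876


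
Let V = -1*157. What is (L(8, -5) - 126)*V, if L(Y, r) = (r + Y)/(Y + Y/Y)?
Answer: 59189/3 ≈ 19730.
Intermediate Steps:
V = -157
L(Y, r) = (Y + r)/(1 + Y) (L(Y, r) = (Y + r)/(Y + 1) = (Y + r)/(1 + Y))
(L(8, -5) - 126)*V = ((8 - 5)/(1 + 8) - 126)*(-157) = (3/9 - 126)*(-157) = ((1/9)*3 - 126)*(-157) = (1/3 - 126)*(-157) = -377/3*(-157) = 59189/3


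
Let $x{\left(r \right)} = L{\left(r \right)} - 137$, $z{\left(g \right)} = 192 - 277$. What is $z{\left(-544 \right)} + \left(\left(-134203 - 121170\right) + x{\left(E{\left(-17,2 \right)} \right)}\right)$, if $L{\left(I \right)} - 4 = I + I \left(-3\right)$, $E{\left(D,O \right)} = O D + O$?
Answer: $-255527$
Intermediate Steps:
$E{\left(D,O \right)} = O + D O$ ($E{\left(D,O \right)} = D O + O = O + D O$)
$z{\left(g \right)} = -85$
$L{\left(I \right)} = 4 - 2 I$ ($L{\left(I \right)} = 4 + \left(I + I \left(-3\right)\right) = 4 + \left(I - 3 I\right) = 4 - 2 I$)
$x{\left(r \right)} = -133 - 2 r$ ($x{\left(r \right)} = \left(4 - 2 r\right) - 137 = -133 - 2 r$)
$z{\left(-544 \right)} + \left(\left(-134203 - 121170\right) + x{\left(E{\left(-17,2 \right)} \right)}\right) = -85 - \left(255506 + 2 \cdot 2 \left(1 - 17\right)\right) = -85 - \left(255506 + 2 \cdot 2 \left(-16\right)\right) = -85 - 255442 = -255527$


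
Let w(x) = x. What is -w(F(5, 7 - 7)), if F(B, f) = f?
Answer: 0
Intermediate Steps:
-w(F(5, 7 - 7)) = -(7 - 7) = -1*0 = 0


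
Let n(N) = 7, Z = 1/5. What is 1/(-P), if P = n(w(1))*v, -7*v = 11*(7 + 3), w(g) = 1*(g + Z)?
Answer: 1/110 ≈ 0.0090909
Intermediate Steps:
Z = 1/5 (Z = 1*(1/5) = 1/5 ≈ 0.20000)
w(g) = 1/5 + g (w(g) = 1*(g + 1/5) = 1*(1/5 + g) = 1/5 + g)
v = -110/7 (v = -11*(7 + 3)/7 = -11*10/7 = -1/7*110 = -110/7 ≈ -15.714)
P = -110 (P = 7*(-110/7) = -110)
1/(-P) = 1/(-1*(-110)) = 1/110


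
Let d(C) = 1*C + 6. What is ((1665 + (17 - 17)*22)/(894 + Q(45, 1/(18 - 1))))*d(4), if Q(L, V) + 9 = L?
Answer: 555/31 ≈ 17.903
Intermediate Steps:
Q(L, V) = -9 + L
d(C) = 6 + C (d(C) = C + 6 = 6 + C)
((1665 + (17 - 17)*22)/(894 + Q(45, 1/(18 - 1))))*d(4) = ((1665 + (17 - 17)*22)/(894 + (-9 + 45)))*(6 + 4) = ((1665 + 0*22)/(894 + 36))*10 = ((1665 + 0)/930)*10 = (1665*(1/930))*10 = (111/62)*10 = 555/31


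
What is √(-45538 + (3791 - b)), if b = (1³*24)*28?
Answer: 13*I*√251 ≈ 205.96*I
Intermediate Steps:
b = 672 (b = (1*24)*28 = 24*28 = 672)
√(-45538 + (3791 - b)) = √(-45538 + (3791 - 1*672)) = √(-45538 + (3791 - 672)) = √(-45538 + 3119) = √(-42419) = 13*I*√251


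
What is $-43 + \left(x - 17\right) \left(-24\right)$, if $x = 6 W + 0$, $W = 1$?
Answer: $221$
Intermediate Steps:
$x = 6$ ($x = 6 \cdot 1 + 0 = 6 + 0 = 6$)
$-43 + \left(x - 17\right) \left(-24\right) = -43 + \left(6 - 17\right) \left(-24\right) = -43 - -264 = -43 + 264 = 221$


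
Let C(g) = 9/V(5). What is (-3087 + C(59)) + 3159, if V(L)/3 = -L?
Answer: 357/5 ≈ 71.400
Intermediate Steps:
V(L) = -3*L (V(L) = 3*(-L) = -3*L)
C(g) = -⅗ (C(g) = 9/((-3*5)) = 9/(-15) = 9*(-1/15) = -⅗)
(-3087 + C(59)) + 3159 = (-3087 - ⅗) + 3159 = -15438/5 + 3159 = 357/5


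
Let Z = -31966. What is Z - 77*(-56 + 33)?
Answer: -30195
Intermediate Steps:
Z - 77*(-56 + 33) = -31966 - 77*(-56 + 33) = -31966 - 77*(-23) = -31966 - 1*(-1771) = -31966 + 1771 = -30195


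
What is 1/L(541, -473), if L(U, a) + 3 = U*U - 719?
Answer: 1/291959 ≈ 3.4251e-6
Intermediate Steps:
L(U, a) = -722 + U**2 (L(U, a) = -3 + (U*U - 719) = -3 + (U**2 - 719) = -3 + (-719 + U**2) = -722 + U**2)
1/L(541, -473) = 1/(-722 + 541**2) = 1/(-722 + 292681) = 1/291959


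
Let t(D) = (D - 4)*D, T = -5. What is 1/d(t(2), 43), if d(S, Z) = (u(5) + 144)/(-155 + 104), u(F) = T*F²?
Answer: -51/19 ≈ -2.6842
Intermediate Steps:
u(F) = -5*F²
t(D) = D*(-4 + D) (t(D) = (-4 + D)*D = D*(-4 + D))
d(S, Z) = -19/51 (d(S, Z) = (-5*5² + 144)/(-155 + 104) = (-5*25 + 144)/(-51) = (-125 + 144)*(-1/51) = 19*(-1/51) = -19/51)
1/d(t(2), 43) = 1/(-19/51) = -51/19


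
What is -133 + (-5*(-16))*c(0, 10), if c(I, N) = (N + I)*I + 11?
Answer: 747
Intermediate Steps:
c(I, N) = 11 + I*(I + N) (c(I, N) = (I + N)*I + 11 = I*(I + N) + 11 = 11 + I*(I + N))
-133 + (-5*(-16))*c(0, 10) = -133 + (-5*(-16))*(11 + 0**2 + 0*10) = -133 + 80*(11 + 0 + 0) = -133 + 80*11 = -133 + 880 = 747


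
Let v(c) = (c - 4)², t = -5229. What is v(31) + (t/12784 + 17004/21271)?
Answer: 198342003333/271928464 ≈ 729.39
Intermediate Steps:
v(c) = (-4 + c)²
v(31) + (t/12784 + 17004/21271) = (-4 + 31)² + (-5229/12784 + 17004/21271) = 27² + (-5229*1/12784 + 17004*(1/21271)) = 729 + (-5229/12784 + 17004/21271) = 729 + 106153077/271928464 = 198342003333/271928464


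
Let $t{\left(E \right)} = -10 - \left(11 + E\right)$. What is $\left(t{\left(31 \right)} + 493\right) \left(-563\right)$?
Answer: $-248283$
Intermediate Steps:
$t{\left(E \right)} = -21 - E$ ($t{\left(E \right)} = -10 - \left(11 + E\right) = -21 - E$)
$\left(t{\left(31 \right)} + 493\right) \left(-563\right) = \left(\left(-21 - 31\right) + 493\right) \left(-563\right) = \left(-52 + 493\right) \left(-563\right) = 441 \left(-563\right) = -248283$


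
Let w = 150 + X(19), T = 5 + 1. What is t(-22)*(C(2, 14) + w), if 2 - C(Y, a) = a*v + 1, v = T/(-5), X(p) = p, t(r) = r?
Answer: -20548/5 ≈ -4109.6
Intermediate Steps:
T = 6
v = -6/5 (v = 6/(-5) = 6*(-⅕) = -6/5 ≈ -1.2000)
C(Y, a) = 1 + 6*a/5 (C(Y, a) = 2 - (a*(-6/5) + 1) = 2 - (-6*a/5 + 1) = 2 - (1 - 6*a/5) = 2 + (-1 + 6*a/5) = 1 + 6*a/5)
w = 169 (w = 150 + 19 = 169)
t(-22)*(C(2, 14) + w) = -22*((1 + (6/5)*14) + 169) = -22*((1 + 84/5) + 169) = -22*(89/5 + 169) = -22*934/5 = -20548/5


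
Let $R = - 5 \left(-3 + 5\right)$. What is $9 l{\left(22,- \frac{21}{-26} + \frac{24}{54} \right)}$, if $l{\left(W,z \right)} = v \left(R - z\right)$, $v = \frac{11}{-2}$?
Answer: $\frac{28963}{52} \approx 556.98$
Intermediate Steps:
$R = -10$ ($R = \left(-5\right) 2 = -10$)
$v = - \frac{11}{2}$ ($v = 11 \left(- \frac{1}{2}\right) = - \frac{11}{2} \approx -5.5$)
$l{\left(W,z \right)} = 55 + \frac{11 z}{2}$ ($l{\left(W,z \right)} = - \frac{11 \left(-10 - z\right)}{2} = 55 + \frac{11 z}{2}$)
$9 l{\left(22,- \frac{21}{-26} + \frac{24}{54} \right)} = 9 \left(55 + \frac{11 \left(- \frac{21}{-26} + \frac{24}{54}\right)}{2}\right) = 9 \left(55 + \frac{11 \left(\left(-21\right) \left(- \frac{1}{26}\right) + 24 \cdot \frac{1}{54}\right)}{2}\right) = 9 \left(55 + \frac{11 \left(\frac{21}{26} + \frac{4}{9}\right)}{2}\right) = 9 \left(55 + \frac{11}{2} \cdot \frac{293}{234}\right) = 9 \left(55 + \frac{3223}{468}\right) = 9 \cdot \frac{28963}{468} = \frac{28963}{52}$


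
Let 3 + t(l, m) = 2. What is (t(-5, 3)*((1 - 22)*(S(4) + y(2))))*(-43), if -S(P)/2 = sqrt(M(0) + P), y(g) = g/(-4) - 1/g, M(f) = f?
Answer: 4515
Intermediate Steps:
t(l, m) = -1 (t(l, m) = -3 + 2 = -1)
y(g) = -1/g - g/4 (y(g) = g*(-1/4) - 1/g = -g/4 - 1/g = -1/g - g/4)
S(P) = -2*sqrt(P) (S(P) = -2*sqrt(0 + P) = -2*sqrt(P))
(t(-5, 3)*((1 - 22)*(S(4) + y(2))))*(-43) = -(1 - 22)*(-2*sqrt(4) + (-1/2 - 1/4*2))*(-43) = -(-21)*(-2*2 + (-1*1/2 - 1/2))*(-43) = -(-21)*(-4 + (-1/2 - 1/2))*(-43) = -(-21)*(-4 - 1)*(-43) = -(-21)*(-5)*(-43) = -1*105*(-43) = -105*(-43) = 4515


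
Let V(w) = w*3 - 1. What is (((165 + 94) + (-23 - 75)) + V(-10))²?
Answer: 16900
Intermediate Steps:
V(w) = -1 + 3*w (V(w) = 3*w - 1 = -1 + 3*w)
(((165 + 94) + (-23 - 75)) + V(-10))² = (((165 + 94) + (-23 - 75)) + (-1 + 3*(-10)))² = ((259 - 98) + (-1 - 30))² = (161 - 31)² = 130² = 16900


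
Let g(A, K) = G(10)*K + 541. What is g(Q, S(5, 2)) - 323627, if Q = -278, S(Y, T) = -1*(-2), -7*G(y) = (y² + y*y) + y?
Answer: -323146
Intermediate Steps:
G(y) = -2*y²/7 - y/7 (G(y) = -((y² + y*y) + y)/7 = -((y² + y²) + y)/7 = -(2*y² + y)/7 = -(y + 2*y²)/7 = -2*y²/7 - y/7)
S(Y, T) = 2
g(A, K) = 541 - 30*K (g(A, K) = (-⅐*10*(1 + 2*10))*K + 541 = (-⅐*10*(1 + 20))*K + 541 = (-⅐*10*21)*K + 541 = -30*K + 541 = 541 - 30*K)
g(Q, S(5, 2)) - 323627 = (541 - 30*2) - 323627 = (541 - 60) - 323627 = 481 - 323627 = -323146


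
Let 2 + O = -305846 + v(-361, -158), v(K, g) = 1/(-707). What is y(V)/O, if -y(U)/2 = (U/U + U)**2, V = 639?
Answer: 579174400/216234537 ≈ 2.6785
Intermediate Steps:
v(K, g) = -1/707
O = -216234537/707 (O = -2 + (-305846 - 1/707) = -2 - 216233123/707 = -216234537/707 ≈ -3.0585e+5)
y(U) = -2*(1 + U)**2 (y(U) = -2*(U/U + U)**2 = -2*(1 + U)**2)
y(V)/O = (-2*(1 + 639)**2)/(-216234537/707) = -2*640**2*(-707/216234537) = -2*409600*(-707/216234537) = -819200*(-707/216234537) = 579174400/216234537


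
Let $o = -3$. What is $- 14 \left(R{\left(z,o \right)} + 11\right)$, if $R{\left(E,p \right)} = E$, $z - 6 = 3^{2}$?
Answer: $-364$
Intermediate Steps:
$z = 15$ ($z = 6 + 3^{2} = 6 + 9 = 15$)
$- 14 \left(R{\left(z,o \right)} + 11\right) = - 14 \left(15 + 11\right) = \left(-14\right) 26 = -364$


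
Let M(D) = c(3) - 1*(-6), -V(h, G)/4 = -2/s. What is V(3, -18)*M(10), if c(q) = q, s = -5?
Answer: -72/5 ≈ -14.400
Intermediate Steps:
V(h, G) = -8/5 (V(h, G) = -(-8)/(-5) = -(-8)*(-1)/5 = -4*⅖ = -8/5)
M(D) = 9 (M(D) = 3 - 1*(-6) = 3 + 6 = 9)
V(3, -18)*M(10) = -8/5*9 = -72/5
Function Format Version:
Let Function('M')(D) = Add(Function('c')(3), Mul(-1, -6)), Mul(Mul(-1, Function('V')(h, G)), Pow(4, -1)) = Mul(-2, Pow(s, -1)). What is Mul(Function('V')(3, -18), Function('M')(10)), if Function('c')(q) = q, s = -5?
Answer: Rational(-72, 5) ≈ -14.400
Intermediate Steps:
Function('V')(h, G) = Rational(-8, 5) (Function('V')(h, G) = Mul(-4, Mul(-2, Pow(-5, -1))) = Mul(-4, Mul(-2, Rational(-1, 5))) = Mul(-4, Rational(2, 5)) = Rational(-8, 5))
Function('M')(D) = 9 (Function('M')(D) = Add(3, Mul(-1, -6)) = Add(3, 6) = 9)
Mul(Function('V')(3, -18), Function('M')(10)) = Mul(Rational(-8, 5), 9) = Rational(-72, 5)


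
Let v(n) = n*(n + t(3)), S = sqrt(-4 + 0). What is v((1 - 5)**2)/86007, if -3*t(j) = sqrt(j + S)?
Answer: 256/86007 - 16*sqrt(3 + 2*I)/258021 ≈ 0.0028638 - 3.4121e-5*I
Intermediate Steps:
S = 2*I (S = sqrt(-4) = 2*I ≈ 2.0*I)
t(j) = -sqrt(j + 2*I)/3
v(n) = n*(n - sqrt(3 + 2*I)/3)
v((1 - 5)**2)/86007 = ((1 - 5)**2*(-sqrt(3 + 2*I) + 3*(1 - 5)**2)/3)/86007 = ((1/3)*(-4)**2*(-sqrt(3 + 2*I) + 3*(-4)**2))*(1/86007) = ((1/3)*16*(-sqrt(3 + 2*I) + 3*16))*(1/86007) = ((1/3)*16*(-sqrt(3 + 2*I) + 48))*(1/86007) = ((1/3)*16*(48 - sqrt(3 + 2*I)))*(1/86007) = (256 - 16*sqrt(3 + 2*I)/3)*(1/86007) = 256/86007 - 16*sqrt(3 + 2*I)/258021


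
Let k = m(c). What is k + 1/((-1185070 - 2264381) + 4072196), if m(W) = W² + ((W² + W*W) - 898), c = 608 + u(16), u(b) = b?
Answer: 726886646351/622745 ≈ 1.1672e+6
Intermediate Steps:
c = 624 (c = 608 + 16 = 624)
m(W) = -898 + 3*W² (m(W) = W² + ((W² + W²) - 898) = W² + (2*W² - 898) = W² + (-898 + 2*W²) = -898 + 3*W²)
k = 1167230 (k = -898 + 3*624² = -898 + 3*389376 = -898 + 1168128 = 1167230)
k + 1/((-1185070 - 2264381) + 4072196) = 1167230 + 1/((-1185070 - 2264381) + 4072196) = 1167230 + 1/(-3449451 + 4072196) = 1167230 + 1/622745 = 726886646351/622745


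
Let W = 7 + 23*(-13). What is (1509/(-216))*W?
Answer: 36719/18 ≈ 2039.9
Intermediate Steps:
W = -292 (W = 7 - 299 = -292)
(1509/(-216))*W = (1509/(-216))*(-292) = (1509*(-1/216))*(-292) = -503/72*(-292) = 36719/18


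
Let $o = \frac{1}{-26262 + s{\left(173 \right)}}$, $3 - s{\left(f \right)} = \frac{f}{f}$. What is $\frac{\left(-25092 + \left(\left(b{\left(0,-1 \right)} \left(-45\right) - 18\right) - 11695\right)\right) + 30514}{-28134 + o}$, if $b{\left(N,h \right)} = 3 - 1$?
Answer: $\frac{167565060}{738798841} \approx 0.22681$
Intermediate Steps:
$s{\left(f \right)} = 2$ ($s{\left(f \right)} = 3 - \frac{f}{f} = 3 - 1 = 2$)
$b{\left(N,h \right)} = 2$
$o = - \frac{1}{26260}$ ($o = \frac{1}{-26262 + 2} = \frac{1}{-26260} = - \frac{1}{26260} \approx -3.8081 \cdot 10^{-5}$)
$\frac{\left(-25092 + \left(\left(b{\left(0,-1 \right)} \left(-45\right) - 18\right) - 11695\right)\right) + 30514}{-28134 + o} = \frac{\left(-25092 + \left(\left(2 \left(-45\right) - 18\right) - 11695\right)\right) + 30514}{-28134 - \frac{1}{26260}} = \frac{\left(-25092 - 11803\right) + 30514}{- \frac{738798841}{26260}} = \left(\left(-25092 - 11803\right) + 30514\right) \left(- \frac{26260}{738798841}\right) = \left(-36895 + 30514\right) \left(- \frac{26260}{738798841}\right) = \left(-6381\right) \left(- \frac{26260}{738798841}\right) = \frac{167565060}{738798841}$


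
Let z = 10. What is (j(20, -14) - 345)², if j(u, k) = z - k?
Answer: 103041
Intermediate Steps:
j(u, k) = 10 - k
(j(20, -14) - 345)² = ((10 - 1*(-14)) - 345)² = ((10 + 14) - 345)² = (24 - 345)² = (-321)² = 103041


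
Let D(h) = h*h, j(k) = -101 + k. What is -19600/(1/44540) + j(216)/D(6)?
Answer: -31427423885/36 ≈ -8.7298e+8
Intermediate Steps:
D(h) = h²
-19600/(1/44540) + j(216)/D(6) = -19600/(1/44540) + (-101 + 216)/(6²) = -19600/1/44540 + 115/36 = -19600*44540 + 115*(1/36) = -872984000 + 115/36 = -31427423885/36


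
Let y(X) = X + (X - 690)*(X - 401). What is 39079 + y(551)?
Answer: 18780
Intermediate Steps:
y(X) = X + (-690 + X)*(-401 + X)
39079 + y(551) = 39079 + (276690 + 551² - 1090*551) = 39079 + (276690 + 303601 - 600590) = 39079 - 20299 = 18780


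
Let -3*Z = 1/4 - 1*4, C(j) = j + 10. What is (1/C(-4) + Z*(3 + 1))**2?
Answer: 961/36 ≈ 26.694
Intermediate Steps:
C(j) = 10 + j
Z = 5/4 (Z = -(1/4 - 1*4)/3 = -(1/4 - 4)/3 = -1/3*(-15/4) = 5/4 ≈ 1.2500)
(1/C(-4) + Z*(3 + 1))**2 = (1/(10 - 4) + 5*(3 + 1)/4)**2 = (1/6 + (5/4)*4)**2 = (1/6 + 5)**2 = (31/6)**2 = 961/36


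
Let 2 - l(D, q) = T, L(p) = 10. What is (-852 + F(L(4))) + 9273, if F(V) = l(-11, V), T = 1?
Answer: 8422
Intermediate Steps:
l(D, q) = 1 (l(D, q) = 2 - 1*1 = 2 - 1 = 1)
F(V) = 1
(-852 + F(L(4))) + 9273 = (-852 + 1) + 9273 = -851 + 9273 = 8422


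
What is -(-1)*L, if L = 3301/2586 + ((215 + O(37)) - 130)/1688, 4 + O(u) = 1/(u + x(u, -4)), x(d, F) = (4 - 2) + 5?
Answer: 127195481/96033696 ≈ 1.3245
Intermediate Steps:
x(d, F) = 7 (x(d, F) = 2 + 5 = 7)
O(u) = -4 + 1/(7 + u) (O(u) = -4 + 1/(u + 7) = -4 + 1/(7 + u))
L = 127195481/96033696 (L = 3301/2586 + ((215 + (-27 - 4*37)/(7 + 37)) - 130)/1688 = 3301*(1/2586) + ((215 + (-27 - 148)/44) - 130)*(1/1688) = 3301/2586 + ((215 + (1/44)*(-175)) - 130)*(1/1688) = 3301/2586 + ((215 - 175/44) - 130)*(1/1688) = 3301/2586 + (9285/44 - 130)*(1/1688) = 3301/2586 + (3565/44)*(1/1688) = 3301/2586 + 3565/74272 = 127195481/96033696 ≈ 1.3245)
-(-1)*L = -(-1)*127195481/96033696 = -1*(-127195481/96033696) = 127195481/96033696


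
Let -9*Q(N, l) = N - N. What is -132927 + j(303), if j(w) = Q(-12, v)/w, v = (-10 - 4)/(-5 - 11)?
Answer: -132927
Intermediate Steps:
v = 7/8 (v = -14/(-16) = -14*(-1/16) = 7/8 ≈ 0.87500)
Q(N, l) = 0 (Q(N, l) = -(N - N)/9 = -1/9*0 = 0)
j(w) = 0 (j(w) = 0/w = 0)
-132927 + j(303) = -132927 + 0 = -132927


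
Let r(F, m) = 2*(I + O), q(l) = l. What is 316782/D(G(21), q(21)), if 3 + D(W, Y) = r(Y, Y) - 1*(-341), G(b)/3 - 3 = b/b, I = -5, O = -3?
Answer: 158391/161 ≈ 983.79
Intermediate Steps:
r(F, m) = -16 (r(F, m) = 2*(-5 - 3) = 2*(-8) = -16)
G(b) = 12 (G(b) = 9 + 3*(b/b) = 9 + 3*1 = 9 + 3 = 12)
D(W, Y) = 322 (D(W, Y) = -3 + (-16 - 1*(-341)) = -3 + (-16 + 341) = -3 + 325 = 322)
316782/D(G(21), q(21)) = 316782/322 = 316782*(1/322) = 158391/161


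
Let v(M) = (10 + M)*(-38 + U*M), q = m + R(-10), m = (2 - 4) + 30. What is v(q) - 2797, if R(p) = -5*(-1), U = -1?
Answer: -5850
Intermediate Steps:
R(p) = 5
m = 28 (m = -2 + 30 = 28)
q = 33 (q = 28 + 5 = 33)
v(M) = (-38 - M)*(10 + M) (v(M) = (10 + M)*(-38 - M) = (-38 - M)*(10 + M))
v(q) - 2797 = (-380 - 1*33**2 - 48*33) - 2797 = (-380 - 1*1089 - 1584) - 2797 = (-380 - 1089 - 1584) - 2797 = -3053 - 2797 = -5850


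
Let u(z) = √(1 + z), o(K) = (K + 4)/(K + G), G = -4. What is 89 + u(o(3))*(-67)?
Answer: 89 - 67*I*√6 ≈ 89.0 - 164.12*I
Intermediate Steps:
o(K) = (4 + K)/(-4 + K) (o(K) = (K + 4)/(K - 4) = (4 + K)/(-4 + K))
89 + u(o(3))*(-67) = 89 + √(1 + (4 + 3)/(-4 + 3))*(-67) = 89 + √(1 + 7/(-1))*(-67) = 89 + √(1 - 1*7)*(-67) = 89 + √(1 - 7)*(-67) = 89 + √(-6)*(-67) = 89 + (I*√6)*(-67) = 89 - 67*I*√6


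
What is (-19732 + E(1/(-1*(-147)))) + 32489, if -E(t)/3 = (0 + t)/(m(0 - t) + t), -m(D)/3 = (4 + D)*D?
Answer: 2704435/212 ≈ 12757.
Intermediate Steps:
m(D) = -3*D*(4 + D) (m(D) = -3*(4 + D)*D = -3*D*(4 + D))
E(t) = -3*t/(t + 3*t*(4 - t)) (E(t) = -3*(0 + t)/(-3*(0 - t)*(4 + (0 - t)) + t) = -3*t/(-3*(-t)*(4 - t) + t) = -3*t/(3*t*(4 - t) + t) = -3*t/(t + 3*t*(4 - t)))
(-19732 + E(1/(-1*(-147)))) + 32489 = (-19732 + 3/(-13 + 3/((-1*(-147))))) + 32489 = (-19732 + 3/(-13 + 3/147)) + 32489 = (-19732 + 3/(-13 + 3*(1/147))) + 32489 = (-19732 + 3/(-13 + 1/49)) + 32489 = (-19732 + 3/(-636/49)) + 32489 = (-19732 + 3*(-49/636)) + 32489 = (-19732 - 49/212) + 32489 = -4183233/212 + 32489 = 2704435/212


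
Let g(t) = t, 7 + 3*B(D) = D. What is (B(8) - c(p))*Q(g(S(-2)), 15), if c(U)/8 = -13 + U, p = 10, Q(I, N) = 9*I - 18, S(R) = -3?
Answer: -1095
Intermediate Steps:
B(D) = -7/3 + D/3
Q(I, N) = -18 + 9*I
c(U) = -104 + 8*U (c(U) = 8*(-13 + U) = -104 + 8*U)
(B(8) - c(p))*Q(g(S(-2)), 15) = ((-7/3 + (1/3)*8) - (-104 + 8*10))*(-18 + 9*(-3)) = ((-7/3 + 8/3) - (-104 + 80))*(-18 - 27) = (1/3 - 1*(-24))*(-45) = (1/3 + 24)*(-45) = (73/3)*(-45) = -1095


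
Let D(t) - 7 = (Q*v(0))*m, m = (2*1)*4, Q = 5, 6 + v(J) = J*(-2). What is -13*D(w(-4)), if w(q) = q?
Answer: 3029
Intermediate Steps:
v(J) = -6 - 2*J (v(J) = -6 + J*(-2) = -6 - 2*J)
m = 8 (m = 2*4 = 8)
D(t) = -233 (D(t) = 7 + (5*(-6 - 2*0))*8 = 7 + (5*(-6 + 0))*8 = 7 + (5*(-6))*8 = 7 - 30*8 = 7 - 240 = -233)
-13*D(w(-4)) = -13*(-233) = 3029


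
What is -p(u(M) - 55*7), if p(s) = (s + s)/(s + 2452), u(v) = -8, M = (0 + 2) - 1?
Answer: 786/2059 ≈ 0.38174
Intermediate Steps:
M = 1 (M = 2 - 1 = 1)
p(s) = 2*s/(2452 + s) (p(s) = (2*s)/(2452 + s) = 2*s/(2452 + s))
-p(u(M) - 55*7) = -2*(-8 - 55*7)/(2452 + (-8 - 55*7)) = -2*(-8 - 1*385)/(2452 + (-8 - 1*385)) = -2*(-8 - 385)/(2452 + (-8 - 385)) = -2*(-393)/(2452 - 393) = -2*(-393)/2059 = -1*(-786/2059) = 786/2059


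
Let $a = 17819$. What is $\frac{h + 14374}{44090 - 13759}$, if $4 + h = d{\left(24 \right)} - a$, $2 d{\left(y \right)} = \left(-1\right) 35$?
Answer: $- \frac{6933}{60662} \approx -0.11429$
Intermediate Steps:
$d{\left(y \right)} = - \frac{35}{2}$ ($d{\left(y \right)} = \frac{\left(-1\right) 35}{2} = \frac{1}{2} \left(-35\right) = - \frac{35}{2}$)
$h = - \frac{35681}{2}$ ($h = -4 - \frac{35673}{2} = - \frac{35681}{2} \approx -17841.0$)
$\frac{h + 14374}{44090 - 13759} = \frac{- \frac{35681}{2} + 14374}{44090 - 13759} = - \frac{6933}{2 \cdot 30331} = \left(- \frac{6933}{2}\right) \frac{1}{30331} = - \frac{6933}{60662}$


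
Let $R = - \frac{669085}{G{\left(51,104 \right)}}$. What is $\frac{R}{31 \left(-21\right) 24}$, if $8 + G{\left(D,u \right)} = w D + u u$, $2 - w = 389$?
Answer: $- \frac{669085}{139506696} \approx -0.0047961$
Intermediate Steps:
$w = -387$ ($w = 2 - 389 = -387$)
$G{\left(D,u \right)} = -8 + u^{2} - 387 D$ ($G{\left(D,u \right)} = -8 - \left(387 D - u u\right) = -8 - \left(- u^{2} + 387 D\right) = -8 + u^{2} - 387 D$)
$R = \frac{669085}{8929}$ ($R = - \frac{669085}{-8 + 104^{2} - 19737} = - \frac{669085}{-8 + 10816 - 19737} = - \frac{669085}{-8929} = \left(-669085\right) \left(- \frac{1}{8929}\right) = \frac{669085}{8929} \approx 74.934$)
$\frac{R}{31 \left(-21\right) 24} = \frac{669085}{8929 \cdot 31 \left(-21\right) 24} = \frac{669085}{8929 \left(\left(-651\right) 24\right)} = \frac{669085}{8929 \left(-15624\right)} = \frac{669085}{8929} \left(- \frac{1}{15624}\right) = - \frac{669085}{139506696}$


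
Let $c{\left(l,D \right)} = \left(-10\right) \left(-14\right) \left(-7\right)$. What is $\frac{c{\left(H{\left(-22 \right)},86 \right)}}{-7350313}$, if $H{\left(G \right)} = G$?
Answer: $\frac{980}{7350313} \approx 0.00013333$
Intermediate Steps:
$c{\left(l,D \right)} = -980$ ($c{\left(l,D \right)} = 140 \left(-7\right) = -980$)
$\frac{c{\left(H{\left(-22 \right)},86 \right)}}{-7350313} = - \frac{980}{-7350313} = \left(-980\right) \left(- \frac{1}{7350313}\right) = \frac{980}{7350313}$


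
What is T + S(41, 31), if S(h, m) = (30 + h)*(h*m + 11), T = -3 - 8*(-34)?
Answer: 91291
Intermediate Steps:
T = 269 (T = -3 + 272 = 269)
S(h, m) = (11 + h*m)*(30 + h) (S(h, m) = (30 + h)*(11 + h*m) = (11 + h*m)*(30 + h))
T + S(41, 31) = 269 + (330 + 11*41 + 31*41² + 30*41*31) = 269 + (330 + 451 + 31*1681 + 38130) = 269 + (330 + 451 + 52111 + 38130) = 269 + 91022 = 91291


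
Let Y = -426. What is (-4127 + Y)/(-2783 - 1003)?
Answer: 4553/3786 ≈ 1.2026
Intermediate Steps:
(-4127 + Y)/(-2783 - 1003) = (-4127 - 426)/(-2783 - 1003) = -4553/(-3786) = -4553*(-1/3786) = 4553/3786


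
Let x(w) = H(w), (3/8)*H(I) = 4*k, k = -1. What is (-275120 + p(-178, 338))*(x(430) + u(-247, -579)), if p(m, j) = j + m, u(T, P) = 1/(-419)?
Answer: 3687488560/1257 ≈ 2.9336e+6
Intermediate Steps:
u(T, P) = -1/419
H(I) = -32/3 (H(I) = 8*(4*(-1))/3 = (8/3)*(-4) = -32/3)
x(w) = -32/3
(-275120 + p(-178, 338))*(x(430) + u(-247, -579)) = (-275120 + (338 - 178))*(-32/3 - 1/419) = (-275120 + 160)*(-13411/1257) = -274960*(-13411/1257) = 3687488560/1257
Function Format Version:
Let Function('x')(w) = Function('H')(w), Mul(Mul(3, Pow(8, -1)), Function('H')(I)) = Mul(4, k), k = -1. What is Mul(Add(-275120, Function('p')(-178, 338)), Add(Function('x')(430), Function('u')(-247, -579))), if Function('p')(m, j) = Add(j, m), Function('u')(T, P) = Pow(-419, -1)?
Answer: Rational(3687488560, 1257) ≈ 2.9336e+6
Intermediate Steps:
Function('u')(T, P) = Rational(-1, 419)
Function('H')(I) = Rational(-32, 3) (Function('H')(I) = Mul(Rational(8, 3), Mul(4, -1)) = Mul(Rational(8, 3), -4) = Rational(-32, 3))
Function('x')(w) = Rational(-32, 3)
Mul(Add(-275120, Function('p')(-178, 338)), Add(Function('x')(430), Function('u')(-247, -579))) = Mul(Add(-275120, Add(338, -178)), Add(Rational(-32, 3), Rational(-1, 419))) = Mul(Add(-275120, 160), Rational(-13411, 1257)) = Mul(-274960, Rational(-13411, 1257)) = Rational(3687488560, 1257)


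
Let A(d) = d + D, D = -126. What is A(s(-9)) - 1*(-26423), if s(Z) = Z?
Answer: 26288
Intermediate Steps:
A(d) = -126 + d (A(d) = d - 126 = -126 + d)
A(s(-9)) - 1*(-26423) = (-126 - 9) - 1*(-26423) = -135 + 26423 = 26288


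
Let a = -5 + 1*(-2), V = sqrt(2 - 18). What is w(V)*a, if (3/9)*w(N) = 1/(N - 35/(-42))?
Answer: -630/601 + 3024*I/601 ≈ -1.0483 + 5.0316*I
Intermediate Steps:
V = 4*I (V = sqrt(-16) = 4*I ≈ 4.0*I)
w(N) = 3/(5/6 + N) (w(N) = 3/(N - 35/(-42)) = 3/(N - 35*(-1/42)) = 3/(N + 5/6) = 3/(5/6 + N))
a = -7 (a = -5 - 2 = -7)
w(V)*a = (18/(5 + 6*(4*I)))*(-7) = (18/(5 + 24*I))*(-7) = (18*((5 - 24*I)/601))*(-7) = (18*(5 - 24*I)/601)*(-7) = -126*(5 - 24*I)/601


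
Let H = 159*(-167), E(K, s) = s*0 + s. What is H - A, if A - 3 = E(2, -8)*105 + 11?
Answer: -25727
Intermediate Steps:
E(K, s) = s (E(K, s) = 0 + s = s)
A = -826 (A = 3 + (-8*105 + 11) = 3 + (-840 + 11) = 3 - 829 = -826)
H = -26553
H - A = -26553 - 1*(-826) = -26553 + 826 = -25727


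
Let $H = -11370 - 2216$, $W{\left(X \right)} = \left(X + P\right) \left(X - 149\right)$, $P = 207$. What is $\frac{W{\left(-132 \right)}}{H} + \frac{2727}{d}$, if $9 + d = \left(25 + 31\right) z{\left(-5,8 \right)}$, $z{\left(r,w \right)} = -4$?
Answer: $- \frac{32138547}{3165538} \approx -10.153$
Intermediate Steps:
$W{\left(X \right)} = \left(-149 + X\right) \left(207 + X\right)$ ($W{\left(X \right)} = \left(X + 207\right) \left(X - 149\right) = \left(207 + X\right) \left(-149 + X\right) = \left(-149 + X\right) \left(207 + X\right)$)
$H = -13586$
$d = -233$ ($d = -9 + \left(25 + 31\right) \left(-4\right) = -9 + 56 \left(-4\right) = -9 - 224 = -233$)
$\frac{W{\left(-132 \right)}}{H} + \frac{2727}{d} = \frac{-30843 + \left(-132\right)^{2} + 58 \left(-132\right)}{-13586} + \frac{2727}{-233} = \left(-30843 + 17424 - 7656\right) \left(- \frac{1}{13586}\right) + 2727 \left(- \frac{1}{233}\right) = \left(-21075\right) \left(- \frac{1}{13586}\right) - \frac{2727}{233} = \frac{21075}{13586} - \frac{2727}{233} = - \frac{32138547}{3165538}$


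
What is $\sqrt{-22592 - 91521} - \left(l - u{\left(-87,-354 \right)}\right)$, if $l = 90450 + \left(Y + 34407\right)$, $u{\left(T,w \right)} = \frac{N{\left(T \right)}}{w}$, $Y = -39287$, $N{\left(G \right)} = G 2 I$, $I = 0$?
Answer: $-85570 + i \sqrt{114113} \approx -85570.0 + 337.81 i$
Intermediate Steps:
$N{\left(G \right)} = 0$ ($N{\left(G \right)} = G 2 \cdot 0 = 2 G 0 = 0$)
$u{\left(T,w \right)} = 0$ ($u{\left(T,w \right)} = \frac{0}{w} = 0$)
$l = 85570$ ($l = 90450 + \left(-39287 + 34407\right) = 90450 - 4880 = 85570$)
$\sqrt{-22592 - 91521} - \left(l - u{\left(-87,-354 \right)}\right) = \sqrt{-22592 - 91521} - \left(85570 - 0\right) = \sqrt{-114113} - \left(85570 + 0\right) = i \sqrt{114113} - 85570 = -85570 + i \sqrt{114113}$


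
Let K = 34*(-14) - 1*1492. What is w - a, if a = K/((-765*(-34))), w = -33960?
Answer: -147216272/4335 ≈ -33960.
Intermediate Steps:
K = -1968 (K = -476 - 1492 = -1968)
a = -328/4335 (a = -1968/((-765*(-34))) = -1968/26010 = -1968*1/26010 = -328/4335 ≈ -0.075663)
w - a = -33960 - 1*(-328/4335) = -33960 + 328/4335 = -147216272/4335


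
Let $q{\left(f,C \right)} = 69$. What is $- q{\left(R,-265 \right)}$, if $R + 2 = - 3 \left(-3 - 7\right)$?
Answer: $-69$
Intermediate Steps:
$R = 28$ ($R = -2 - 3 \left(-3 - 7\right) = -2 - -30 = -2 + 30 = 28$)
$- q{\left(R,-265 \right)} = \left(-1\right) 69 = -69$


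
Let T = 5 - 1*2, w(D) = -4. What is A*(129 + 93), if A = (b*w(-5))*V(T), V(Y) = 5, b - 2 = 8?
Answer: -44400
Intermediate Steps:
b = 10 (b = 2 + 8 = 10)
T = 3 (T = 5 - 2 = 3)
A = -200 (A = (10*(-4))*5 = -40*5 = -200)
A*(129 + 93) = -200*(129 + 93) = -200*222 = -44400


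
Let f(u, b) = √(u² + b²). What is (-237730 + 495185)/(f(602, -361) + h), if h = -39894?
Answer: -10270909770/1591038511 - 1287275*√19709/1591038511 ≈ -6.5691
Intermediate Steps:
f(u, b) = √(b² + u²)
(-237730 + 495185)/(f(602, -361) + h) = (-237730 + 495185)/(√((-361)² + 602²) - 39894) = 257455/(√(130321 + 362404) - 39894) = 257455/(√492725 - 39894) = 257455/(5*√19709 - 39894) = 257455/(-39894 + 5*√19709)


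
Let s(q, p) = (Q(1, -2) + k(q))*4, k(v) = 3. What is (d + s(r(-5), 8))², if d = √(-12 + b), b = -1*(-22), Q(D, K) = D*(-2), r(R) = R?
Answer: (4 + √10)² ≈ 51.298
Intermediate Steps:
Q(D, K) = -2*D
b = 22
d = √10 (d = √(-12 + 22) = √10 ≈ 3.1623)
s(q, p) = 4 (s(q, p) = (-2*1 + 3)*4 = (-2 + 3)*4 = 1*4 = 4)
(d + s(r(-5), 8))² = (√10 + 4)² = (4 + √10)²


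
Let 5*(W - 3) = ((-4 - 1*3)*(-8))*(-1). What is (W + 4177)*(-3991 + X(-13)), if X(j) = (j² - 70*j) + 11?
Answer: -60468444/5 ≈ -1.2094e+7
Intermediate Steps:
W = -41/5 (W = 3 + (((-4 - 1*3)*(-8))*(-1))/5 = 3 + (((-4 - 3)*(-8))*(-1))/5 = 3 + (-7*(-8)*(-1))/5 = 3 + (56*(-1))/5 = 3 + (⅕)*(-56) = 3 - 56/5 = -41/5 ≈ -8.2000)
X(j) = 11 + j² - 70*j
(W + 4177)*(-3991 + X(-13)) = (-41/5 + 4177)*(-3991 + (11 + (-13)² - 70*(-13))) = 20844*(-3991 + (11 + 169 + 910))/5 = 20844*(-3991 + 1090)/5 = (20844/5)*(-2901) = -60468444/5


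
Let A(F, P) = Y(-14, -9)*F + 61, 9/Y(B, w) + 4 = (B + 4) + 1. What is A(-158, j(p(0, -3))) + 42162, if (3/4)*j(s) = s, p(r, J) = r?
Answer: 550321/13 ≈ 42332.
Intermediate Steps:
Y(B, w) = 9/(1 + B) (Y(B, w) = 9/(-4 + ((B + 4) + 1)) = 9/(-4 + ((4 + B) + 1)) = 9/(-4 + (5 + B)) = 9/(1 + B))
j(s) = 4*s/3
A(F, P) = 61 - 9*F/13 (A(F, P) = (9/(1 - 14))*F + 61 = (9/(-13))*F + 61 = (9*(-1/13))*F + 61 = -9*F/13 + 61 = 61 - 9*F/13)
A(-158, j(p(0, -3))) + 42162 = (61 - 9/13*(-158)) + 42162 = (61 + 1422/13) + 42162 = 2215/13 + 42162 = 550321/13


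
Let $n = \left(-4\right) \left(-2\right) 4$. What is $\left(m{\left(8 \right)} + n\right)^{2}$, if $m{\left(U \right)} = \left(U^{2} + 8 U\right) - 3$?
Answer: $24649$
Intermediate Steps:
$n = 32$ ($n = 8 \cdot 4 = 32$)
$m{\left(U \right)} = -3 + U^{2} + 8 U$
$\left(m{\left(8 \right)} + n\right)^{2} = \left(\left(-3 + 8^{2} + 8 \cdot 8\right) + 32\right)^{2} = \left(\left(-3 + 64 + 64\right) + 32\right)^{2} = \left(125 + 32\right)^{2} = 157^{2} = 24649$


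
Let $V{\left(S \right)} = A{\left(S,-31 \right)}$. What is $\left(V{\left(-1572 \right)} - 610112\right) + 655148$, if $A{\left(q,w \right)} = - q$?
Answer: $46608$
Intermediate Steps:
$V{\left(S \right)} = - S$
$\left(V{\left(-1572 \right)} - 610112\right) + 655148 = \left(\left(-1\right) \left(-1572\right) - 610112\right) + 655148 = \left(1572 - 610112\right) + 655148 = -608540 + 655148 = 46608$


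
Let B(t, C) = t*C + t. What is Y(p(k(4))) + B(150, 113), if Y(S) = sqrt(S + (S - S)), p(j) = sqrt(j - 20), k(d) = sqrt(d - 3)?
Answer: 17100 + 19**(1/4)*sqrt(I) ≈ 17101.0 + 1.4763*I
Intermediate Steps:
B(t, C) = t + C*t (B(t, C) = C*t + t = t + C*t)
k(d) = sqrt(-3 + d)
p(j) = sqrt(-20 + j)
Y(S) = sqrt(S) (Y(S) = sqrt(S + 0) = sqrt(S))
Y(p(k(4))) + B(150, 113) = sqrt(sqrt(-20 + sqrt(-3 + 4))) + 150*(1 + 113) = sqrt(sqrt(-20 + sqrt(1))) + 150*114 = sqrt(sqrt(-20 + 1)) + 17100 = sqrt(sqrt(-19)) + 17100 = sqrt(I*sqrt(19)) + 17100 = 19**(1/4)*sqrt(I) + 17100 = 17100 + 19**(1/4)*sqrt(I)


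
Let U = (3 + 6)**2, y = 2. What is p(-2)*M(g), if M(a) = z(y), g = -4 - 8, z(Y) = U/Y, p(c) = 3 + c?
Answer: 81/2 ≈ 40.500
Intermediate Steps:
U = 81 (U = 9**2 = 81)
z(Y) = 81/Y
g = -12
M(a) = 81/2
p(-2)*M(g) = (3 - 2)*(81/2) = 1*(81/2) = 81/2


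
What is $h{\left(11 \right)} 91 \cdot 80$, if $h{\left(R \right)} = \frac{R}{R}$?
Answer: $7280$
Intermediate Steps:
$h{\left(R \right)} = 1$
$h{\left(11 \right)} 91 \cdot 80 = 1 \cdot 91 \cdot 80 = 91 \cdot 80 = 7280$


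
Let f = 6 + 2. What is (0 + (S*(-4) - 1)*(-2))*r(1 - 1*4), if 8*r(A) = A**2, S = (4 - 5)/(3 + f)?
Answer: 63/44 ≈ 1.4318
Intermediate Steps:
f = 8
S = -1/11 (S = (4 - 5)/(3 + 8) = -1/11 ≈ -0.090909)
r(A) = A**2/8
(0 + (S*(-4) - 1)*(-2))*r(1 - 1*4) = (0 + (-1/11*(-4) - 1)*(-2))*((1 - 1*4)**2/8) = (0 + (4/11 - 1)*(-2))*((1 - 4)**2/8) = (0 - 7/11*(-2))*((1/8)*(-3)**2) = (0 + 14/11)*((1/8)*9) = (14/11)*(9/8) = 63/44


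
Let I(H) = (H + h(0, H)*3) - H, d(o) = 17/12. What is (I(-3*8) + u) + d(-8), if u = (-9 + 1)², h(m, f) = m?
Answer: 785/12 ≈ 65.417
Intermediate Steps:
d(o) = 17/12 (d(o) = 17*(1/12) = 17/12)
I(H) = 0 (I(H) = (H + 0*3) - H = (H + 0) - H = H - H = 0)
u = 64 (u = (-8)² = 64)
(I(-3*8) + u) + d(-8) = (0 + 64) + 17/12 = 64 + 17/12 = 785/12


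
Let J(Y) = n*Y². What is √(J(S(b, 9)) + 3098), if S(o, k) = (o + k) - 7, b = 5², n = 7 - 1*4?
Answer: √5285 ≈ 72.698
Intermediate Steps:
n = 3 (n = 7 - 4 = 3)
b = 25
S(o, k) = -7 + k + o (S(o, k) = (k + o) - 7 = -7 + k + o)
J(Y) = 3*Y²
√(J(S(b, 9)) + 3098) = √(3*(-7 + 9 + 25)² + 3098) = √(3*27² + 3098) = √(3*729 + 3098) = √(2187 + 3098) = √5285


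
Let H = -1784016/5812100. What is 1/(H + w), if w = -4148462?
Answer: -1453025/6027819443554 ≈ -2.4105e-7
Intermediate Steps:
H = -446004/1453025 (H = -1784016*1/5812100 = -446004/1453025 ≈ -0.30695)
1/(H + w) = 1/(-446004/1453025 - 4148462) = 1/(-6027819443554/1453025) = -1453025/6027819443554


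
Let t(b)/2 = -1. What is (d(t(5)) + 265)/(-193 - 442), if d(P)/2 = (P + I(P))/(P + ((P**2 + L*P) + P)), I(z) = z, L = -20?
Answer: -1324/3175 ≈ -0.41701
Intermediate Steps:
t(b) = -2 (t(b) = 2*(-1) = -2)
d(P) = 4*P/(P**2 - 18*P) (d(P) = 2*((P + P)/(P + ((P**2 - 20*P) + P))) = 2*((2*P)/(P + (P**2 - 19*P))) = 2*((2*P)/(P**2 - 18*P)) = 2*(2*P/(P**2 - 18*P)) = 4*P/(P**2 - 18*P))
(d(t(5)) + 265)/(-193 - 442) = (4/(-18 - 2) + 265)/(-193 - 442) = (4/(-20) + 265)/(-635) = (4*(-1/20) + 265)*(-1/635) = (-1/5 + 265)*(-1/635) = (1324/5)*(-1/635) = -1324/3175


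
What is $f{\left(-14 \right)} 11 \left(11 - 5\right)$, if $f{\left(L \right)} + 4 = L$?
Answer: $-1188$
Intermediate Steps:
$f{\left(L \right)} = -4 + L$
$f{\left(-14 \right)} 11 \left(11 - 5\right) = \left(-4 - 14\right) 11 \left(11 - 5\right) = - 18 \cdot 11 \cdot 6 = \left(-18\right) 66 = -1188$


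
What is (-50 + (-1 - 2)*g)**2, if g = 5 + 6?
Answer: 6889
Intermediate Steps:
g = 11
(-50 + (-1 - 2)*g)**2 = (-50 + (-1 - 2)*11)**2 = (-50 - 3*11)**2 = (-50 - 33)**2 = (-83)**2 = 6889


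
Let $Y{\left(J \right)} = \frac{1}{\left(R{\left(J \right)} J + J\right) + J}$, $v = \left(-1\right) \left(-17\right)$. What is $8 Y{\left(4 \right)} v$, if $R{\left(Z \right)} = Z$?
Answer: $\frac{17}{3} \approx 5.6667$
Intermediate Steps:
$v = 17$
$Y{\left(J \right)} = \frac{1}{J^{2} + 2 J}$ ($Y{\left(J \right)} = \frac{1}{\left(J J + J\right) + J} = \frac{1}{\left(J^{2} + J\right) + J} = \frac{1}{\left(J + J^{2}\right) + J} = \frac{1}{J^{2} + 2 J}$)
$8 Y{\left(4 \right)} v = 8 \frac{1}{4 \left(2 + 4\right)} 17 = 8 \frac{1}{4 \cdot 6} \cdot 17 = 8 \cdot \frac{1}{4} \cdot \frac{1}{6} \cdot 17 = 8 \cdot \frac{1}{24} \cdot 17 = \frac{1}{3} \cdot 17 = \frac{17}{3}$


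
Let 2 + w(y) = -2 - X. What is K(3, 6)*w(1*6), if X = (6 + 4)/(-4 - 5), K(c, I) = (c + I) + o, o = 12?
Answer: -182/3 ≈ -60.667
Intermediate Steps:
K(c, I) = 12 + I + c (K(c, I) = (c + I) + 12 = (I + c) + 12 = 12 + I + c)
X = -10/9 (X = 10/(-9) = 10*(-1/9) = -10/9 ≈ -1.1111)
w(y) = -26/9 (w(y) = -2 + (-2 - 1*(-10/9)) = -2 + (-2 + 10/9) = -2 - 8/9 = -26/9)
K(3, 6)*w(1*6) = (12 + 6 + 3)*(-26/9) = 21*(-26/9) = -182/3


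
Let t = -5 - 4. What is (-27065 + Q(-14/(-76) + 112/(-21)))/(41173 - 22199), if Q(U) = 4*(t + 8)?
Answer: -27069/18974 ≈ -1.4266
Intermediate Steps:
t = -9
Q(U) = -4 (Q(U) = 4*(-9 + 8) = 4*(-1) = -4)
(-27065 + Q(-14/(-76) + 112/(-21)))/(41173 - 22199) = (-27065 - 4)/(41173 - 22199) = -27069/18974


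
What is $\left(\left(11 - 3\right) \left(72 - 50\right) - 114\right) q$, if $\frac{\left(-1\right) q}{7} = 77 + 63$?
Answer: $-60760$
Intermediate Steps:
$q = -980$ ($q = - 7 \left(77 + 63\right) = \left(-7\right) 140 = -980$)
$\left(\left(11 - 3\right) \left(72 - 50\right) - 114\right) q = \left(\left(11 - 3\right) \left(72 - 50\right) - 114\right) \left(-980\right) = \left(8 \cdot 22 - 114\right) \left(-980\right) = \left(176 - 114\right) \left(-980\right) = 62 \left(-980\right) = -60760$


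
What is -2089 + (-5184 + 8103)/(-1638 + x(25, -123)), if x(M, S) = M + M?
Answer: -3320251/1588 ≈ -2090.8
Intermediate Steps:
x(M, S) = 2*M
-2089 + (-5184 + 8103)/(-1638 + x(25, -123)) = -2089 + (-5184 + 8103)/(-1638 + 2*25) = -2089 + 2919/(-1638 + 50) = -2089 + 2919/(-1588) = -2089 + 2919*(-1/1588) = -2089 - 2919/1588 = -3320251/1588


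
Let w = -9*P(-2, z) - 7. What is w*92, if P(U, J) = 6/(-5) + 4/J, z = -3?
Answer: 7268/5 ≈ 1453.6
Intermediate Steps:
P(U, J) = -6/5 + 4/J (P(U, J) = 6*(-⅕) + 4/J = -6/5 + 4/J)
w = 79/5 (w = -9*(-6/5 + 4/(-3)) - 7 = -9*(-6/5 + 4*(-⅓)) - 7 = -9*(-6/5 - 4/3) - 7 = -9*(-38/15) - 7 = 114/5 - 7 = 79/5 ≈ 15.800)
w*92 = (79/5)*92 = 7268/5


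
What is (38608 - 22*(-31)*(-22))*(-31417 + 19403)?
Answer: -283578456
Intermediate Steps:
(38608 - 22*(-31)*(-22))*(-31417 + 19403) = (38608 + 682*(-22))*(-12014) = (38608 - 15004)*(-12014) = 23604*(-12014) = -283578456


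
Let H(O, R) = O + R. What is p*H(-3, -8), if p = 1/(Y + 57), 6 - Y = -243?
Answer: -11/306 ≈ -0.035948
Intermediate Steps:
Y = 249 (Y = 6 - 1*(-243) = 6 + 243 = 249)
p = 1/306 (p = 1/(249 + 57) = 1/306 ≈ 0.0032680)
p*H(-3, -8) = (-3 - 8)/306 = (1/306)*(-11) = -11/306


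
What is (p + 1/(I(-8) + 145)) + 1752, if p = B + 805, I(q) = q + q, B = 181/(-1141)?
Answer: 376340065/147189 ≈ 2556.8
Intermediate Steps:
B = -181/1141 (B = 181*(-1/1141) = -181/1141 ≈ -0.15863)
I(q) = 2*q
p = 918324/1141 (p = -181/1141 + 805 = 918324/1141 ≈ 804.84)
(p + 1/(I(-8) + 145)) + 1752 = (918324/1141 + 1/(2*(-8) + 145)) + 1752 = (918324/1141 + 1/(-16 + 145)) + 1752 = (918324/1141 + 1/129) + 1752 = 118464937/147189 + 1752 = 376340065/147189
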